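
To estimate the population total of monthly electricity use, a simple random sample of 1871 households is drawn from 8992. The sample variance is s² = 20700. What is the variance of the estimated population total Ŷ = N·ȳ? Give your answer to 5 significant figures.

Var(Ŷ) = N²·Var(ȳ) = N²·(1 − n/N)·s²/n.
f = 1871/8992 = 0.20807384; Var(ȳ) = 0.79192616·20700/1871 = 8.7615561.
Var(Ŷ) = 8992² · 8.7615561 = 7.0842494 × 10^8.

7.0842 × 10^8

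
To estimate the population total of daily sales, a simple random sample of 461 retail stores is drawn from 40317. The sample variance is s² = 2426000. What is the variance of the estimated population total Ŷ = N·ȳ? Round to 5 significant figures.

Var(Ŷ) = N²·Var(ȳ) = N²·(1 − n/N)·s²/n.
f = 461/40317 = 0.01143438; Var(ȳ) = 0.98856562·2426000/461 = 5202.2998.
Var(Ŷ) = 40317² · 5202.2998 = 8.4561328 × 10^12.

8.4561 × 10^12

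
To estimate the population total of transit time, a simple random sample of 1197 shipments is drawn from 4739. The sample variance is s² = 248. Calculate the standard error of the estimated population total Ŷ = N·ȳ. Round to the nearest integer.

1865

Var(Ŷ) = N²·Var(ȳ) = N²·(1 − n/N)·s²/n.
f = 1197/4739 = 0.25258493; Var(ȳ) = 0.74741507·248/1197 = 0.15485291.
Var(Ŷ) = 4739² · 0.15485291 = 3.4777054 × 10^6.
SE(Ŷ) = √(3.4777054 × 10^6) = 1865.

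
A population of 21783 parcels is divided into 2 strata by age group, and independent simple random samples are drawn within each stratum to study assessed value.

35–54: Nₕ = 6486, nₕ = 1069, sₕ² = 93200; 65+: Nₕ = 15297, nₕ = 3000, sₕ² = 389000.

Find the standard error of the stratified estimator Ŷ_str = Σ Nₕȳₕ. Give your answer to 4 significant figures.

165700

Var(Ŷ_str) = Σₕ Nₕ²(1 − fₕ)sₕ²/nₕ.
35–54: 6486²·(1 − 1069/6486)·93200/1069 = 3.0631904 × 10^9.
65+: 15297²·(1 − 3000/15297)·389000/3000 = 2.4391235 × 10^10.
Sum = 2.7454425 × 10^10.
SE = √(2.7454425 × 10^10) = 165700.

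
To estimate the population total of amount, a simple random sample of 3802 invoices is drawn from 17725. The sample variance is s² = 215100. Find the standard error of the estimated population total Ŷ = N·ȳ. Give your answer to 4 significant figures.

Var(Ŷ) = N²·Var(ȳ) = N²·(1 − n/N)·s²/n.
f = 3802/17725 = 0.21449929; Var(ȳ) = 0.78550071·215100/3802 = 44.440085.
Var(Ŷ) = 17725² · 44.440085 = 1.3961991 × 10^10.
SE(Ŷ) = √(1.3961991 × 10^10) = 118200.

118200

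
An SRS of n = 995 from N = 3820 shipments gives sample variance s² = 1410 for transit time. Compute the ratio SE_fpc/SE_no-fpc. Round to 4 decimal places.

f = n/N = 995/3820 = 0.26047120.
SE_no-fpc = √(s²/n) = 1.190414; SE_fpc = √((1−f)s²/n) = 1.0237067.
Ratio = √(1−f) = 0.85995860.

0.8600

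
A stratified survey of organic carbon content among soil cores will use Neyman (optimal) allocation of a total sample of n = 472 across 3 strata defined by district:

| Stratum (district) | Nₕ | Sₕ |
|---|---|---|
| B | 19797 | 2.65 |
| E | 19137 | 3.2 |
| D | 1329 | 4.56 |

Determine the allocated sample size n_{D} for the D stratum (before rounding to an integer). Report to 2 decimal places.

23.88

Neyman allocation: nₕ = n·NₕSₕ / Σⱼ NⱼSⱼ.
Σ NⱼSⱼ = 19797·2.65 + 19137·3.2 + 1329·4.56 = 119760.69.
n_{D} = 472·1329·4.56 / 119760.69 = 23.88.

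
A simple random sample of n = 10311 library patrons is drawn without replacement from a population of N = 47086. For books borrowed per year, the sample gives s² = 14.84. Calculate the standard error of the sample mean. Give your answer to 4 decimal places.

Under SRS without replacement, Var(ȳ) = (1 − f)·s²/n with f = n/N = 10311/47086 = 0.21898229.
Var(ȳ) = (1 − 0.21898229)·14.84/10311 = 0.78101771·0.0014392396 = 0.0011240717.
SE(ȳ) = √(0.0011240717) = 0.0335.

0.0335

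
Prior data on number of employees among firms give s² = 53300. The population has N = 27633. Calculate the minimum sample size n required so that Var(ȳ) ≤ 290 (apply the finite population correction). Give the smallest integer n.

183

Without fpc, n₀ = s²/D = 53300/290 = 183.7931.
With fpc, (1 − n/N)·s²/n ≤ D requires n ≥ n₀/(1 + n₀/N) = 183.7931/(1 + 183.7931/27633) = 182.5787.
Rounding up, n = 183.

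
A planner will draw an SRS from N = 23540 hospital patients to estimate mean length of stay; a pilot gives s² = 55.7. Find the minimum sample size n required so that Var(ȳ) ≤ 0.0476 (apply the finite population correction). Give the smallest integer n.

1115

Without fpc, n₀ = s²/D = 55.7/0.0476 = 1170.1681.
With fpc, (1 − n/N)·s²/n ≤ D requires n ≥ n₀/(1 + n₀/N) = 1170.1681/(1 + 1170.1681/23540) = 1114.7539.
Rounding up, n = 1115.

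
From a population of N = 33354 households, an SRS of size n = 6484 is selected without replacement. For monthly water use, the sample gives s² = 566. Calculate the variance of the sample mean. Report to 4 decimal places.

0.0703

Under SRS without replacement, Var(ȳ) = (1 − f)·s²/n with f = n/N = 6484/33354 = 0.19439947.
Var(ȳ) = (1 − 0.19439947)·566/6484 = 0.80560053·0.087291795 = 0.070322316.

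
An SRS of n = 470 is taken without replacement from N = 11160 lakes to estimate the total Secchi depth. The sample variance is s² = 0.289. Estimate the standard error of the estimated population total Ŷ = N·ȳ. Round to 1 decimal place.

Var(Ŷ) = N²·Var(ȳ) = N²·(1 − n/N)·s²/n.
f = 470/11160 = 0.04211470; Var(ȳ) = 0.95788530·0.289/470 = 5.8899756 × 10^-4.
Var(Ŷ) = 11160² · (5.8899756 × 10^-4) = 73357.055.
SE(Ŷ) = √(73357.055) = 270.8.

270.8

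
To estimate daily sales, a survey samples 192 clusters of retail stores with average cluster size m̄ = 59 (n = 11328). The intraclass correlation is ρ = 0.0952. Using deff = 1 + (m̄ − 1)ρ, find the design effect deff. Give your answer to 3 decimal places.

deff = 1 + (59 − 1)·0.0952 = 1 + 5.5216 = 6.5216.

6.522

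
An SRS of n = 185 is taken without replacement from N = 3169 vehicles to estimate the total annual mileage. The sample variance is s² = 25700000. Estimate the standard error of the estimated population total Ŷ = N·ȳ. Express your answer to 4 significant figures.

Var(Ŷ) = N²·Var(ȳ) = N²·(1 − n/N)·s²/n.
f = 185/3169 = 0.05837804; Var(ȳ) = 0.94162196·25700000/185 = 130809.11.
Var(Ŷ) = 3169² · 130809.11 = 1.3136585 × 10^12.
SE(Ŷ) = √(1.3136585 × 10^12) = 1.146 × 10^6.

1.146 × 10^6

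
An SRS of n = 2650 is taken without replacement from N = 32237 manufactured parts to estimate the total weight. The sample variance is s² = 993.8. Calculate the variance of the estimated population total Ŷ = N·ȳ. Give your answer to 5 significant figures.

Var(Ŷ) = N²·Var(ȳ) = N²·(1 − n/N)·s²/n.
f = 2650/32237 = 0.08220368; Var(ȳ) = 0.91779632·993.8/2650 = 0.34419094.
Var(Ŷ) = 32237² · 0.34419094 = 3.5769154 × 10^8.

3.5769 × 10^8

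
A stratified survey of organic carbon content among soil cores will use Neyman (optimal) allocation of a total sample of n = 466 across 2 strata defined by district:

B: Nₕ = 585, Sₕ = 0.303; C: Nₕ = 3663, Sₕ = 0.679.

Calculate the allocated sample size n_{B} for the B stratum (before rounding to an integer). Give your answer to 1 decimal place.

Neyman allocation: nₕ = n·NₕSₕ / Σⱼ NⱼSⱼ.
Σ NⱼSⱼ = 585·0.303 + 3663·0.679 = 2664.432.
n_{B} = 466·585·0.303 / 2664.432 = 31.0.

31.0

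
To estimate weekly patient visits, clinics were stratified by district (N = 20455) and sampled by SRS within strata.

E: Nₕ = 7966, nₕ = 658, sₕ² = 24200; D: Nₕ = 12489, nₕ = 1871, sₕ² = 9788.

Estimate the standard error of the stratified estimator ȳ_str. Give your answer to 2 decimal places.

Var(ȳ_str) = Σₕ Wₕ²(1 − fₕ)sₕ²/nₕ with Wₕ = Nₕ/N, N = 20455.
E: Wₕ = 0.38944023; term = 0.38944023²·(1 − 0.08260105)·24200/658 = 5.1171641.
D: Wₕ = 0.61055977; term = 0.61055977²·(1 − 0.14981183)·9788/1871 = 1.658027.
Sum = 6.7751911.
SE = √(6.7751911) = 2.60.

2.60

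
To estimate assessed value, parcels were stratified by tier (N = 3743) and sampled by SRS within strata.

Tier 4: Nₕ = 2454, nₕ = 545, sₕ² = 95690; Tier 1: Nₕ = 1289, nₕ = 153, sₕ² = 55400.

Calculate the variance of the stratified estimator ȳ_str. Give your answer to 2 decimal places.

96.55

Var(ȳ_str) = Σₕ Wₕ²(1 − fₕ)sₕ²/nₕ with Wₕ = Nₕ/N, N = 3743.
Tier 4: Wₕ = 0.65562383; term = 0.65562383²·(1 − 0.22208639)·95690/545 = 58.709838.
Tier 1: Wₕ = 0.34437617; term = 0.34437617²·(1 − 0.11869666)·55400/153 = 37.845124.
Sum = 96.554962.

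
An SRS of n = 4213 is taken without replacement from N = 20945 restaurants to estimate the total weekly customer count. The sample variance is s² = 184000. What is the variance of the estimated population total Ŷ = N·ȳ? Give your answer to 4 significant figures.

Var(Ŷ) = N²·Var(ȳ) = N²·(1 − n/N)·s²/n.
f = 4213/20945 = 0.20114586; Var(ȳ) = 0.79885414·184000/4213 = 34.889428.
Var(Ŷ) = 20945² · 34.889428 = 1.5305749 × 10^10.

1.531 × 10^10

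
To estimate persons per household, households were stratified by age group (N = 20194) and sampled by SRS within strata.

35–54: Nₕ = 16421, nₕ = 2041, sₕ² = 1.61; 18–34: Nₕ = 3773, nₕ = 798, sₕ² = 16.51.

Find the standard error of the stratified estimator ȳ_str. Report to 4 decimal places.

0.0320

Var(ȳ_str) = Σₕ Wₕ²(1 − fₕ)sₕ²/nₕ with Wₕ = Nₕ/N, N = 20194.
35–54: Wₕ = 0.81316233; term = 0.81316233²·(1 − 0.12429207)·1.61/2041 = 4.5676903 × 10^-4.
18–34: Wₕ = 0.18683767; term = 0.18683767²·(1 − 0.21150278)·16.51/798 = 5.6947315 × 10^-4.
Sum = 0.0010262422.
SE = √(0.0010262422) = 0.0320.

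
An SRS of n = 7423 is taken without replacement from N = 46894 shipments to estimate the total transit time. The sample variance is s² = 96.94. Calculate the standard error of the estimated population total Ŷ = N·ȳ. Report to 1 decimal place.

Var(Ŷ) = N²·Var(ȳ) = N²·(1 − n/N)·s²/n.
f = 7423/46894 = 0.15829317; Var(ȳ) = 0.84170683·96.94/7423 = 0.010992195.
Var(Ŷ) = 46894² · 0.010992195 = 2.4172356 × 10^7.
SE(Ŷ) = √(2.4172356 × 10^7) = 4916.5.

4916.5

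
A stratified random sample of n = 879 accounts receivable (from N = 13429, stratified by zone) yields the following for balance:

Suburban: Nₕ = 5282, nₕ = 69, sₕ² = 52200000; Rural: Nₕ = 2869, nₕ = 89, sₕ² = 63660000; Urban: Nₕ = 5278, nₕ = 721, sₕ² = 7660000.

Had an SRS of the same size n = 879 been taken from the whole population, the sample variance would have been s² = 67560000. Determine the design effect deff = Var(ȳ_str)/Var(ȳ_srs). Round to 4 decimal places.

Var(ȳ_str) = Σ Wₕ²(1−fₕ)sₕ²/nₕ with Wₕ = Nₕ/13429:
  Suburban: (5282/13429)²·(1−69/5282)·52200000/69 = 115510.16
  Rural: (2869/13429)²·(1−89/2869)·63660000/89 = 31634.766
  Urban: (5278/13429)²·(1−721/5278)·7660000/721 = 1416.9502
  → Var(ȳ_str) = 148561.88.
Var(ȳ_srs) = (1 − 879/13429)·67560000/879 = 71829.165.
deff = 148561.88 / 71829.165 = 2.0683.

2.0683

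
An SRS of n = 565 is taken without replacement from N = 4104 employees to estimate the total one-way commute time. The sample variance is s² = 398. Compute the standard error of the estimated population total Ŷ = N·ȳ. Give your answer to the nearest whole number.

3199

Var(Ŷ) = N²·Var(ȳ) = N²·(1 − n/N)·s²/n.
f = 565/4104 = 0.13767057; Var(ȳ) = 0.86232943·398/565 = 0.60744622.
Var(Ŷ) = 4104² · 0.60744622 = 1.0231105 × 10^7.
SE(Ŷ) = √(1.0231105 × 10^7) = 3199.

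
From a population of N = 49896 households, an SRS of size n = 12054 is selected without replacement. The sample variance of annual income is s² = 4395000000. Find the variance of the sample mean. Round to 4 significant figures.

Under SRS without replacement, Var(ȳ) = (1 − f)·s²/n with f = n/N = 12054/49896 = 0.24158249.
Var(ȳ) = (1 − 0.24158249)·4395000000/12054 = 0.75841751·364609.26 = 276526.05.

276500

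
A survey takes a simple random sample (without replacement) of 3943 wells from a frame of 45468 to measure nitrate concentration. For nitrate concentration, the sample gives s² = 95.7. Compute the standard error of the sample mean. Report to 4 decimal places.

Under SRS without replacement, Var(ȳ) = (1 − f)·s²/n with f = n/N = 3943/45468 = 0.08672033.
Var(ȳ) = (1 − 0.08672033)·95.7/3943 = 0.91327967·0.02427086 = 0.022166083.
SE(ȳ) = √(0.022166083) = 0.1489.

0.1489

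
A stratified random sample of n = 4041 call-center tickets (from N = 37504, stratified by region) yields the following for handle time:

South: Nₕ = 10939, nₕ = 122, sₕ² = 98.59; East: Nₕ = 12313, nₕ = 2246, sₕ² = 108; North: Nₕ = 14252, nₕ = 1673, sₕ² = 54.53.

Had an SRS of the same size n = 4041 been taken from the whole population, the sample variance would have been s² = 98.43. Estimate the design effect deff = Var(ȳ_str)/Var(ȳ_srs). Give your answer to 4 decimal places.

Var(ȳ_str) = Σ Wₕ²(1−fₕ)sₕ²/nₕ with Wₕ = Nₕ/37504:
  South: (10939/37504)²·(1−122/10939)·98.59/122 = 0.06798331
  East: (12313/37504)²·(1−2246/12313)·108/2246 = 0.0042376274
  North: (14252/37504)²·(1−1673/14252)·54.53/1673 = 0.0041543808
  → Var(ȳ_str) = 0.076375318.
Var(ȳ_srs) = (1 − 4041/37504)·98.43/4041 = 0.021733312.
deff = 0.076375318 / 0.021733312 = 3.5142.

3.5142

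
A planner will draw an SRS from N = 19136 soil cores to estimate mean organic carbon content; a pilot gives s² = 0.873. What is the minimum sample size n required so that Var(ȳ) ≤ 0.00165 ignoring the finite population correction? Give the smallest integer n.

530

Without fpc, n₀ = s²/D = 0.873/0.00165 = 529.0909.
Rounding up, n = 530.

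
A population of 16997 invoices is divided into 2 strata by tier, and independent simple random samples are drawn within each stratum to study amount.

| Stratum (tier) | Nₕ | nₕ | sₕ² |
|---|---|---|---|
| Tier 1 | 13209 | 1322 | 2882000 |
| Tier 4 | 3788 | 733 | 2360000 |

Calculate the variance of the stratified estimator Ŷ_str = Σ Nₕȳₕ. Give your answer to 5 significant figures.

3.7956 × 10^11

Var(Ŷ_str) = Σₕ Nₕ²(1 − fₕ)sₕ²/nₕ.
Tier 1: 13209²·(1 − 1322/13209)·2882000/1322 = 3.4229829 × 10^11.
Tier 4: 3788²·(1 − 733/3788)·2360000/733 = 3.725883 × 10^10.
Sum = 3.7955712 × 10^11.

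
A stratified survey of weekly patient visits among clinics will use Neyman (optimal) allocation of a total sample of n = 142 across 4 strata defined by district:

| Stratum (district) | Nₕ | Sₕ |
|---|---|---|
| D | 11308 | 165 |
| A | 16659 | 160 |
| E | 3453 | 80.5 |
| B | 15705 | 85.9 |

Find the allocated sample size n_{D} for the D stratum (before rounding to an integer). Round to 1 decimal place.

43.0

Neyman allocation: nₕ = n·NₕSₕ / Σⱼ NⱼSⱼ.
Σ NⱼSⱼ = 11308·165 + 16659·160 + 3453·80.5 + 15705·85.9 = 6.158286 × 10^6.
n_{D} = 142·11308·165 / (6.158286 × 10^6) = 43.0.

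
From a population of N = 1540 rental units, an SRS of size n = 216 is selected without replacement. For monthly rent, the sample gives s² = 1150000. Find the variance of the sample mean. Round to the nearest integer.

4577

Under SRS without replacement, Var(ȳ) = (1 − f)·s²/n with f = n/N = 216/1540 = 0.14025974.
Var(ȳ) = (1 − 0.14025974)·1150000/216 = 0.85974026·5324.0741 = 4577.3208.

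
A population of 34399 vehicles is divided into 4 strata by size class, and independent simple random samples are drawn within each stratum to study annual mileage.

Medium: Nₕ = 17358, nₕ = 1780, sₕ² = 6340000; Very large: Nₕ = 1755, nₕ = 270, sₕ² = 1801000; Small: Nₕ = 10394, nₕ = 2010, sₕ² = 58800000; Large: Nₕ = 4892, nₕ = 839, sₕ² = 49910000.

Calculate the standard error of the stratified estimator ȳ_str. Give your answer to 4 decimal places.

Var(ȳ_str) = Σₕ Wₕ²(1 − fₕ)sₕ²/nₕ with Wₕ = Nₕ/N, N = 34399.
Medium: Wₕ = 0.50460769; term = 0.50460769²·(1 − 0.10254638)·6340000/1780 = 813.93365.
Very large: Wₕ = 0.05101892; term = 0.05101892²·(1 − 0.15384615)·1801000/270 = 14.691356.
Small: Wₕ = 0.30215995; term = 0.30215995²·(1 − 0.19338080)·58800000/2010 = 2154.3865.
Large: Wₕ = 0.14221344; term = 0.14221344²·(1 − 0.17150450)·49910000/839 = 996.77475.
Sum = 3979.7863.
SE = √(3979.7863) = 63.0855.

63.0855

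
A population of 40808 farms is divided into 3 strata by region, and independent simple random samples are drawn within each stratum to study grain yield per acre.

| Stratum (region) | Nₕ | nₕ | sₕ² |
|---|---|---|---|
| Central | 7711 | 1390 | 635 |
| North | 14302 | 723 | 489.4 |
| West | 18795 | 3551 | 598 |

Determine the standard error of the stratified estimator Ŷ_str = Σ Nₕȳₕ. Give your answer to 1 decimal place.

14211.8

Var(Ŷ_str) = Σₕ Nₕ²(1 − fₕ)sₕ²/nₕ.
Central: 7711²·(1 − 1390/7711)·635/1390 = 2.2266677 × 10^7.
North: 14302²·(1 − 723/14302)·489.4/723 = 1.3145897 × 10^8.
West: 18795²·(1 − 3551/18795)·598/3551 = 4.8249385 × 10^7.
Sum = 2.0197503 × 10^8.
SE = √(2.0197503 × 10^8) = 14211.8.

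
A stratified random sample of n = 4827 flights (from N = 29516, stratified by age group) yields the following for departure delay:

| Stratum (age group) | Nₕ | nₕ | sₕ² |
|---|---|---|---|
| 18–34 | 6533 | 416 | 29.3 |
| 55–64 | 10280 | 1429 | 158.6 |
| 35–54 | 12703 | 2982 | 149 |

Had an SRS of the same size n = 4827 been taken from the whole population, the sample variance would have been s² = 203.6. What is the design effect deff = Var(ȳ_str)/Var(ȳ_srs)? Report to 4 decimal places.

0.6209

Var(ȳ_str) = Σ Wₕ²(1−fₕ)sₕ²/nₕ with Wₕ = Nₕ/29516:
  18–34: (6533/29516)²·(1−416/6533)·29.3/416 = 0.0032308026
  55–64: (10280/29516)²·(1−1429/10280)·158.6/1429 = 0.011591547
  35–54: (12703/29516)²·(1−2982/12703)·149/2982 = 0.0070824068
  → Var(ȳ_str) = 0.021904756.
Var(ȳ_srs) = (1 − 4827/29516)·203.6/4827 = 0.035281454.
deff = 0.021904756 / 0.035281454 = 0.6209.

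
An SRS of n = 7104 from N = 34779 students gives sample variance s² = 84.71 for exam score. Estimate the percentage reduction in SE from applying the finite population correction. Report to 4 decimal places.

10.7958

f = n/N = 7104/34779 = 0.20426119.
SE_no-fpc = √(s²/n) = 0.1091983; SE_fpc = √((1−f)s²/n) = 0.09740946.
Ratio = √(1−f) = 0.89204193. Reduction = 100·(1 − 0.89204193) = 10.7958%.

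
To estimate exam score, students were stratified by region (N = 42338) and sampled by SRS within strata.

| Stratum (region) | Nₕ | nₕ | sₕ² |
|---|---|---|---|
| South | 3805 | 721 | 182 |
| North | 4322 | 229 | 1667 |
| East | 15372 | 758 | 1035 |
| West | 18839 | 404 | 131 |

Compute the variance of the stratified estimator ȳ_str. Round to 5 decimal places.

Var(ȳ_str) = Σₕ Wₕ²(1 − fₕ)sₕ²/nₕ with Wₕ = Nₕ/N, N = 42338.
South: Wₕ = 0.08987198; term = 0.08987198²·(1 − 0.18948752)·182/721 = 0.0016525114.
North: Wₕ = 0.10208323; term = 0.10208323²·(1 − 0.05298473)·1667/229 = 0.071839938.
East: Wₕ = 0.36307809; term = 0.36307809²·(1 − 0.04931043)·1035/758 = 0.17112361.
West: Wₕ = 0.44496670; term = 0.44496670²·(1 − 0.02144487)·131/404 = 0.062824674.
Sum = 0.30744073.

0.30744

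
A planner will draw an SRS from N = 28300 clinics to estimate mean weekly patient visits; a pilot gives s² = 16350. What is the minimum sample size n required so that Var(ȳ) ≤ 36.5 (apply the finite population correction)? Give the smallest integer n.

441

Without fpc, n₀ = s²/D = 16350/36.5 = 447.9452.
With fpc, (1 − n/N)·s²/n ≤ D requires n ≥ n₀/(1 + n₀/N) = 447.9452/(1 + 447.9452/28300) = 440.9654.
Rounding up, n = 441.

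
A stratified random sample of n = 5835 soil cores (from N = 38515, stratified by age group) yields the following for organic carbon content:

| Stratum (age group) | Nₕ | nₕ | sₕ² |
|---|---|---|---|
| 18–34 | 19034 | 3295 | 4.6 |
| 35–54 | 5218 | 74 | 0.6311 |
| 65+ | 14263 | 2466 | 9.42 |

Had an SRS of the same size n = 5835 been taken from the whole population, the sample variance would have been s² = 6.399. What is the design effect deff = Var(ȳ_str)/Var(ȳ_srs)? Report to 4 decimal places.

0.9345

Var(ȳ_str) = Σ Wₕ²(1−fₕ)sₕ²/nₕ with Wₕ = Nₕ/38515:
  18–34: (19034/38515)²·(1−3295/19034)·4.6/3295 = 2.8193553 × 10^-4
  35–54: (5218/38515)²·(1−74/5218)·0.6311/74 = 1.5431626 × 10^-4
  65+: (14263/38515)²·(1−2466/14263)·9.42/2466 = 4.3329182 × 10^-4
  → Var(ȳ_str) = 8.6954361 × 10^-4.
Var(ȳ_srs) = (1 − 5835/38515)·6.399/5835 = 9.3051504 × 10^-4.
deff = (8.6954361 × 10^-4) / (9.3051504 × 10^-4) = 0.9345.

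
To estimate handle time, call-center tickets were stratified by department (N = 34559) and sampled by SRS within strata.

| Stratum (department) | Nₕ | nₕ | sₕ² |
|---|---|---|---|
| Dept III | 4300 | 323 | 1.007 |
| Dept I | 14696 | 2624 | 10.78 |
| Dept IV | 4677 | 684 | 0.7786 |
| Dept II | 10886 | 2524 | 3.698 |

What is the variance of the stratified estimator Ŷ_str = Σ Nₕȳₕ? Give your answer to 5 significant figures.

936780

Var(Ŷ_str) = Σₕ Nₕ²(1 − fₕ)sₕ²/nₕ.
Dept III: 4300²·(1 − 323/4300)·1.007/323 = 53315.194.
Dept I: 14696²·(1 − 2624/14696)·10.78/2624 = 728841.85.
Dept IV: 4677²·(1 − 684/4677)·0.7786/684 = 21258.126.
Dept II: 10886²·(1 − 2524/10886)·3.698/2524 = 133369.35.
Sum = 936784.52.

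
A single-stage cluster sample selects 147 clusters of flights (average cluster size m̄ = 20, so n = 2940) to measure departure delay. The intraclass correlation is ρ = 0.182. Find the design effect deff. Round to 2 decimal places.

4.46

deff = 1 + (20 − 1)·0.182 = 1 + 3.458 = 4.458.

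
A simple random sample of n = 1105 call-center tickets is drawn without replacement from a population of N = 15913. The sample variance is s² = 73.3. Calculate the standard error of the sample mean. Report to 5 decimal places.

Under SRS without replacement, Var(ȳ) = (1 − f)·s²/n with f = n/N = 1105/15913 = 0.06944008.
Var(ȳ) = (1 − 0.06944008)·73.3/1105 = 0.93055992·0.066334842 = 0.061728545.
SE(ȳ) = √(0.061728545) = 0.24845.

0.24845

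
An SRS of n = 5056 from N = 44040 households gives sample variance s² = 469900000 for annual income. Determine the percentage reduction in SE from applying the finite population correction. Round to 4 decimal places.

f = n/N = 5056/44040 = 0.11480472.
SE_no-fpc = √(s²/n) = 304.85912; SE_fpc = √((1−f)s²/n) = 286.82614.
Ratio = √(1−f) = 0.94084817. Reduction = 100·(1 − 0.94084817) = 5.9152%.

5.9152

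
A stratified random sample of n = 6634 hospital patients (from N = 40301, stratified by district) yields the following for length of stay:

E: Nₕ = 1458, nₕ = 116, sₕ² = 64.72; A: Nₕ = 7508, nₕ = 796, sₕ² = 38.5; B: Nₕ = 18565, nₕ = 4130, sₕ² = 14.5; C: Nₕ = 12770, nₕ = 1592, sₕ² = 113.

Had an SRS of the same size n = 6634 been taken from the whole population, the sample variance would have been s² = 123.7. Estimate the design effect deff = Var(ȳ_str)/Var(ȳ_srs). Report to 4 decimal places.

Var(ȳ_str) = Σ Wₕ²(1−fₕ)sₕ²/nₕ with Wₕ = Nₕ/40301:
  E: (1458/40301)²·(1−116/1458)·64.72/116 = 6.7213872 × 10^-4
  A: (7508/40301)²·(1−796/7508)·38.5/796 = 0.0015006943
  B: (18565/40301)²·(1−4130/18565)·14.5/4130 = 5.7929269 × 10^-4
  C: (12770/40301)²·(1−1592/12770)·113/1592 = 0.006238192
  → Var(ȳ_str) = 0.0089903177.
Var(ȳ_srs) = (1 − 6634/40301)·123.7/6634 = 0.015576964.
deff = 0.0089903177 / 0.015576964 = 0.5772.

0.5772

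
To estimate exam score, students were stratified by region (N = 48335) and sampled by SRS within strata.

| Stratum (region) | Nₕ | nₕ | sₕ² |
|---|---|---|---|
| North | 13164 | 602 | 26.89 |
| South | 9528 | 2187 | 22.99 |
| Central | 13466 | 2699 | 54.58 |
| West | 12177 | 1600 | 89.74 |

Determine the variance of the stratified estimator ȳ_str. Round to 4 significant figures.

Var(ȳ_str) = Σₕ Wₕ²(1 − fₕ)sₕ²/nₕ with Wₕ = Nₕ/N, N = 48335.
North: Wₕ = 0.27234923; term = 0.27234923²·(1 − 0.04573078)·26.89/602 = 0.0031616772.
South: Wₕ = 0.19712424; term = 0.19712424²·(1 − 0.22953401)·22.99/2187 = 3.1471955 × 10^-4.
Central: Wₕ = 0.27859729; term = 0.27859729²·(1 − 0.20043071)·54.58/2699 = 0.0012549907.
West: Wₕ = 0.25192924; term = 0.25192924²·(1 − 0.13139525)·89.74/1600 = 0.0030920424.
Sum = 0.0078234299.

0.007823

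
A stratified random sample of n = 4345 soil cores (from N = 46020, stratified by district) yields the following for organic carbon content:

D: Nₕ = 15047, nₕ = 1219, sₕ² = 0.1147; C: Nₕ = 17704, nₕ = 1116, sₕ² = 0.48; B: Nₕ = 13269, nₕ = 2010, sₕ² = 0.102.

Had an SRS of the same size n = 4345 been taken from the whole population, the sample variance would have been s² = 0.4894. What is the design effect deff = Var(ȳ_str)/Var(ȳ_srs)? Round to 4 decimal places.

0.7104

Var(ȳ_str) = Σ Wₕ²(1−fₕ)sₕ²/nₕ with Wₕ = Nₕ/46020:
  D: (15047/46020)²·(1−1219/15047)·0.1147/1219 = 9.2443371 × 10^-6
  C: (17704/46020)²·(1−1116/17704)·0.48/1116 = 5.9641594 × 10^-5
  B: (13269/46020)²·(1−2010/13269)·0.102/2010 = 3.5797187 × 10^-6
  → Var(ȳ_str) = 7.246565 × 10^-5.
Var(ȳ_srs) = (1 − 4345/46020)·0.4894/4345 = 1.0200071 × 10^-4.
deff = (7.246565 × 10^-5) / (1.0200071 × 10^-4) = 0.7104.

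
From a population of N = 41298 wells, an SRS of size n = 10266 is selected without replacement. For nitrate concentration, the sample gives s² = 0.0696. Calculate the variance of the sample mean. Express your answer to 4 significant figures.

5.094 × 10^-6

Under SRS without replacement, Var(ȳ) = (1 − f)·s²/n with f = n/N = 10266/41298 = 0.24858347.
Var(ȳ) = (1 − 0.24858347)·0.0696/10266 = 0.75141653·6.779661 × 10^-6 = 5.0943494 × 10^-6.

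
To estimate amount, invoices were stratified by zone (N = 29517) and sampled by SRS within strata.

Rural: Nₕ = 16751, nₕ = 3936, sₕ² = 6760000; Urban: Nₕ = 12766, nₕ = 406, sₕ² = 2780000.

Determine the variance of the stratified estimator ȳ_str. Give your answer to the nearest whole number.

1663

Var(ȳ_str) = Σₕ Wₕ²(1 − fₕ)sₕ²/nₕ with Wₕ = Nₕ/N, N = 29517.
Rural: Wₕ = 0.56750347; term = 0.56750347²·(1 − 0.23497105)·6760000/3936 = 423.16187.
Urban: Wₕ = 0.43249653; term = 0.43249653²·(1 − 0.03180323)·2780000/406 = 1240.0741.
Sum = 1663.236.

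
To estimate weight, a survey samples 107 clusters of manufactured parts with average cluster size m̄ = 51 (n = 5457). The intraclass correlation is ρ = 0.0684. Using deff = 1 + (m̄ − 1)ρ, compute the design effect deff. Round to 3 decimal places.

4.420

deff = 1 + (51 − 1)·0.0684 = 1 + 3.42 = 4.42.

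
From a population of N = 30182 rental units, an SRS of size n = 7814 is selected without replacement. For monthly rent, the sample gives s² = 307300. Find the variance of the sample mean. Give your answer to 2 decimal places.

29.15

Under SRS without replacement, Var(ȳ) = (1 − f)·s²/n with f = n/N = 7814/30182 = 0.25889603.
Var(ȳ) = (1 − 0.25889603)·307300/7814 = 0.74110397·39.326849 = 29.145284.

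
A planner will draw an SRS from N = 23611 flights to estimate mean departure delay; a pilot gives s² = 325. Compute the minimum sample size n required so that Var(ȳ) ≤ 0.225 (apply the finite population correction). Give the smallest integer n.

1362

Without fpc, n₀ = s²/D = 325/0.225 = 1444.4444.
With fpc, (1 − n/N)·s²/n ≤ D requires n ≥ n₀/(1 + n₀/N) = 1444.4444/(1 + 1444.4444/23611) = 1361.1723.
Rounding up, n = 1362.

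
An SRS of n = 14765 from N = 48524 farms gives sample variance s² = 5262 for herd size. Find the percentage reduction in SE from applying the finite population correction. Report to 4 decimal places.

16.5903

f = n/N = 14765/48524 = 0.30428242.
SE_no-fpc = √(s²/n) = 0.59697851; SE_fpc = √((1−f)s²/n) = 0.4979379.
Ratio = √(1−f) = 0.83409687. Reduction = 100·(1 − 0.83409687) = 16.5903%.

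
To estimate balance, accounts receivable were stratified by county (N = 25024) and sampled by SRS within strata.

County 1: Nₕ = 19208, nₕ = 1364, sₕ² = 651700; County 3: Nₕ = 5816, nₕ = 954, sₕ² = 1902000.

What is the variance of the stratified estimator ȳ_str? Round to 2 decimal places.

351.54

Var(ȳ_str) = Σₕ Wₕ²(1 − fₕ)sₕ²/nₕ with Wₕ = Nₕ/N, N = 25024.
County 1: Wₕ = 0.76758312; term = 0.76758312²·(1 − 0.07101208)·651700/1364 = 261.51358.
County 3: Wₕ = 0.23241688; term = 0.23241688²·(1 − 0.16403026)·1902000/954 = 90.030161.
Sum = 351.54374.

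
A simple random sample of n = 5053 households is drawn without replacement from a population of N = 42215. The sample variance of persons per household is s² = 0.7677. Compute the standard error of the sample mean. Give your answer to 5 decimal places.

Under SRS without replacement, Var(ȳ) = (1 − f)·s²/n with f = n/N = 5053/42215 = 0.11969679.
Var(ȳ) = (1 − 0.11969679)·0.7677/5053 = 0.88030321·1.5192955 × 10^-4 = 1.3374407 × 10^-4.
SE(ȳ) = √(1.3374407 × 10^-4) = 0.01156.

0.01156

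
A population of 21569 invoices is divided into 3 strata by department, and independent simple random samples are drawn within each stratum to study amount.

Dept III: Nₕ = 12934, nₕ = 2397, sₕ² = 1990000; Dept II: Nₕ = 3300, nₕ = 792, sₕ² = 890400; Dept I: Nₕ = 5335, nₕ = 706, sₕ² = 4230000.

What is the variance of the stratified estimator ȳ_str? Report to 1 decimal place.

581.3

Var(ȳ_str) = Σₕ Wₕ²(1 − fₕ)sₕ²/nₕ with Wₕ = Nₕ/N, N = 21569.
Dept III: Wₕ = 0.59965692; term = 0.59965692²·(1 − 0.18532550)·1990000/2397 = 243.20632.
Dept II: Wₕ = 0.15299736; term = 0.15299736²·(1 − 0.24000000)·890400/792 = 20.000526.
Dept I: Wₕ = 0.24734573; term = 0.24734573²·(1 − 0.13233365)·4230000/706 = 318.05135.
Sum = 581.2582.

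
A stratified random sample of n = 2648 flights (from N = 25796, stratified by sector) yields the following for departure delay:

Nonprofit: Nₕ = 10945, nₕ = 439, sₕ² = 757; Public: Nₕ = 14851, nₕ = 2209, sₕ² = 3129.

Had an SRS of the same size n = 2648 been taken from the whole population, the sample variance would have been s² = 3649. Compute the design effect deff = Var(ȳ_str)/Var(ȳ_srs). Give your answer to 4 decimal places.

0.5642

Var(ȳ_str) = Σ Wₕ²(1−fₕ)sₕ²/nₕ with Wₕ = Nₕ/25796:
  Nonprofit: (10945/25796)²·(1−439/10945)·757/439 = 0.29797497
  Public: (14851/25796)²·(1−2209/14851)·3129/2209 = 0.39964703
  → Var(ȳ_str) = 0.697622.
Var(ȳ_srs) = (1 − 2648/25796)·3649/2648 = 1.2365651.
deff = 0.697622 / 1.2365651 = 0.5642.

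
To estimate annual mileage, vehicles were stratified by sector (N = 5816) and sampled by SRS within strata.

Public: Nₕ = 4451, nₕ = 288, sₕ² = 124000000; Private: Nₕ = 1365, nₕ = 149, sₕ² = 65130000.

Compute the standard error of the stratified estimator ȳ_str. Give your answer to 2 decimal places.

507.25

Var(ȳ_str) = Σₕ Wₕ²(1 − fₕ)sₕ²/nₕ with Wₕ = Nₕ/N, N = 5816.
Public: Wₕ = 0.76530261; term = 0.76530261²·(1 − 0.06470456)·124000000/288 = 235854.63.
Private: Wₕ = 0.23469739; term = 0.23469739²·(1 − 0.10915751)·65130000/149 = 21449.256.
Sum = 257303.89.
SE = √(257303.89) = 507.25.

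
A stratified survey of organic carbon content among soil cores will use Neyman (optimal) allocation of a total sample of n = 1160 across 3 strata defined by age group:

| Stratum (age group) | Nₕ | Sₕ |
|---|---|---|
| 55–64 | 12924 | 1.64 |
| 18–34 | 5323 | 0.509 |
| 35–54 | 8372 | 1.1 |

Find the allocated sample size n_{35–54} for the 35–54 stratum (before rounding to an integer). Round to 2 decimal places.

322.60

Neyman allocation: nₕ = n·NₕSₕ / Σⱼ NⱼSⱼ.
Σ NⱼSⱼ = 12924·1.64 + 5323·0.509 + 8372·1.1 = 33113.967.
n_{35–54} = 1160·8372·1.1 / 33113.967 = 322.60.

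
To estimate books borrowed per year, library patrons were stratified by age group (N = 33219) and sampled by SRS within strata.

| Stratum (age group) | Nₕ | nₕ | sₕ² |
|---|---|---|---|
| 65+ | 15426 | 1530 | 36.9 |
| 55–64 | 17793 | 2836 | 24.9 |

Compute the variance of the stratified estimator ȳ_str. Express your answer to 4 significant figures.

Var(ȳ_str) = Σₕ Wₕ²(1 − fₕ)sₕ²/nₕ with Wₕ = Nₕ/N, N = 33219.
65+: Wₕ = 0.46437280; term = 0.46437280²·(1 − 0.09918320)·36.9/1530 = 0.00468495.
55–64: Wₕ = 0.53562720; term = 0.53562720²·(1 − 0.15938852)·24.9/2836 = 0.0021174525.
Sum = 0.0068024025.

0.006802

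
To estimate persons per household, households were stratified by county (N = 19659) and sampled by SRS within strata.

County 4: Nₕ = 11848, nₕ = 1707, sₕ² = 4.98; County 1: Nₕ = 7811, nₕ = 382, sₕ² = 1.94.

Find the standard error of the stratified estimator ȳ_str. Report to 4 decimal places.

0.0409

Var(ȳ_str) = Σₕ Wₕ²(1 − fₕ)sₕ²/nₕ with Wₕ = Nₕ/N, N = 19659.
County 4: Wₕ = 0.60267562; term = 0.60267562²·(1 − 0.14407495)·4.98/1707 = 9.0698228 × 10^-4.
County 1: Wₕ = 0.39732438; term = 0.39732438²·(1 − 0.04890539)·1.94/382 = 7.6252224 × 10^-4.
Sum = 0.0016695045.
SE = √(0.0016695045) = 0.0409.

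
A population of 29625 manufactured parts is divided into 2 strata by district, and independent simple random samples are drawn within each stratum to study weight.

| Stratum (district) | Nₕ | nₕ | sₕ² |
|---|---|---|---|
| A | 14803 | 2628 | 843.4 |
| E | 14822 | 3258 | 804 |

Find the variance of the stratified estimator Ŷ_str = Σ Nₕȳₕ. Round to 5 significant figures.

1.0014 × 10^8

Var(Ŷ_str) = Σₕ Nₕ²(1 − fₕ)sₕ²/nₕ.
A: 14803²·(1 − 2628/14803)·843.4/2628 = 5.7839822 × 10^7.
E: 14822²·(1 − 3258/14822)·804/3258 = 4.2298003 × 10^7.
Sum = 1.0013783 × 10^8.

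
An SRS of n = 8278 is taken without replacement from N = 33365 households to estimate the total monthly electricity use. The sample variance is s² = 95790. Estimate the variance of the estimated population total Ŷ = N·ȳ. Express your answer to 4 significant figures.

Var(Ŷ) = N²·Var(ȳ) = N²·(1 − n/N)·s²/n.
f = 8278/33365 = 0.24810430; Var(ȳ) = 0.75189570·95790/8278 = 8.7006631.
Var(Ŷ) = 33365² · 8.7006631 = 9.6857802 × 10^9.

9.686 × 10^9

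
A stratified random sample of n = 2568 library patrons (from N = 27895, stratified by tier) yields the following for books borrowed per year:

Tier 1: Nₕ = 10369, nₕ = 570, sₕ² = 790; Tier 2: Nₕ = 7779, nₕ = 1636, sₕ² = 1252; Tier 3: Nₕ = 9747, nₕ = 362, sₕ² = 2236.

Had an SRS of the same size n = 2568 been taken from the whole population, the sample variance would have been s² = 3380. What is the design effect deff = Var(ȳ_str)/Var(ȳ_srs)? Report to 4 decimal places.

Var(ȳ_str) = Σ Wₕ²(1−fₕ)sₕ²/nₕ with Wₕ = Nₕ/27895:
  Tier 1: (10369/27895)²·(1−570/10369)·790/570 = 0.18097481
  Tier 2: (7779/27895)²·(1−1636/7779)·1252/1636 = 0.046997265
  Tier 3: (9747/27895)²·(1−362/9747)·2236/362 = 0.72613227
  → Var(ȳ_str) = 0.95410435.
Var(ȳ_srs) = (1 − 2568/27895)·3380/2568 = 1.1950307.
deff = 0.95410435 / 1.1950307 = 0.7984.

0.7984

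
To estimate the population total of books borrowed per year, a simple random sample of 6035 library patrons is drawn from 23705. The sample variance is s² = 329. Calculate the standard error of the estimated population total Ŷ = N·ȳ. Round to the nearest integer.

Var(Ŷ) = N²·Var(ȳ) = N²·(1 − n/N)·s²/n.
f = 6035/23705 = 0.25458764; Var(ȳ) = 0.74541236·329/6035 = 0.040636399.
Var(Ŷ) = 23705² · 0.040636399 = 2.2834691 × 10^7.
SE(Ŷ) = √(2.2834691 × 10^7) = 4779.

4779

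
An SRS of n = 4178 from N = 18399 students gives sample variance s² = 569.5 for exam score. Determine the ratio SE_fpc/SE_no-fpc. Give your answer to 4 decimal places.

f = n/N = 4178/18399 = 0.22707756.
SE_no-fpc = √(s²/n) = 0.36920081; SE_fpc = √((1−f)s²/n) = 0.32458661.
Ratio = √(1−f) = 0.87916008.

0.8792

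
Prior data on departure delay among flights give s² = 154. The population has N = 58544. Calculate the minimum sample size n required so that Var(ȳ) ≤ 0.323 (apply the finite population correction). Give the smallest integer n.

Without fpc, n₀ = s²/D = 154/0.323 = 476.7802.
With fpc, (1 − n/N)·s²/n ≤ D requires n ≥ n₀/(1 + n₀/N) = 476.7802/(1 + 476.7802/58544) = 472.9287.
Rounding up, n = 473.

473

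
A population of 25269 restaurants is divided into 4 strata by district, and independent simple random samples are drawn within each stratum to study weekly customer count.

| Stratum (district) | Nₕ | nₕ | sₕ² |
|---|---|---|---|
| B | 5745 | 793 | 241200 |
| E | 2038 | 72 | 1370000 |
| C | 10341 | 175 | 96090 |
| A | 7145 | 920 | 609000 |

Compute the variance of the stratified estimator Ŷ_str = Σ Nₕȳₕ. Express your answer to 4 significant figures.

1.721 × 10^11

Var(Ŷ_str) = Σₕ Nₕ²(1 − fₕ)sₕ²/nₕ.
B: 5745²·(1 − 793/5745)·241200/793 = 8.653161 × 10^9.
E: 2038²·(1 − 72/2038)·1370000/72 = 7.6238749 × 10^10.
C: 10341²·(1 − 175/10341)·96090/175 = 5.7723518 × 10^10.
A: 7145²·(1 − 920/7145)·609000/920 = 2.9442254 × 10^10.
Sum = 1.7205768 × 10^11.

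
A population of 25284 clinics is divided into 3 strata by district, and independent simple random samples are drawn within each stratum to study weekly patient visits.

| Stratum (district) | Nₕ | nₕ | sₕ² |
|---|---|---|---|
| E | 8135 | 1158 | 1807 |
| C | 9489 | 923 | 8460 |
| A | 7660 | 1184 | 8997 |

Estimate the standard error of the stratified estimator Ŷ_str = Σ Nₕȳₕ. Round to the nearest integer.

34793

Var(Ŷ_str) = Σₕ Nₕ²(1 − fₕ)sₕ²/nₕ.
E: 8135²·(1 − 1158/8135)·1807/1158 = 8.8567803 × 10^7.
C: 9489²·(1 − 923/9489)·8460/923 = 7.4501871 × 10^8.
A: 7660²·(1 − 1184/7660)·8997/1184 = 3.7694816 × 10^8.
Sum = 1.2105347 × 10^9.
SE = √(1.2105347 × 10^9) = 34793.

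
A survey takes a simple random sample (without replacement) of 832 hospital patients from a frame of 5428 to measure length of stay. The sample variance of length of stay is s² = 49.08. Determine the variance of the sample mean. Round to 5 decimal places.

0.04995

Under SRS without replacement, Var(ȳ) = (1 − f)·s²/n with f = n/N = 832/5428 = 0.15327929.
Var(ȳ) = (1 − 0.15327929)·49.08/832 = 0.84672071·0.058990385 = 0.04994838.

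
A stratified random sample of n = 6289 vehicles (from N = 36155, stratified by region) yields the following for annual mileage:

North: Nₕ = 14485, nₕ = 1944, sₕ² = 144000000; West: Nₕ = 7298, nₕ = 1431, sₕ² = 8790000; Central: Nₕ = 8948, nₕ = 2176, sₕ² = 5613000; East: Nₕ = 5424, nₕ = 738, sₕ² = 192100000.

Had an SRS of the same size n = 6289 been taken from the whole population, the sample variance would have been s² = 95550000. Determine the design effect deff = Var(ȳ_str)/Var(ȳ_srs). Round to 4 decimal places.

Var(ȳ_str) = Σ Wₕ²(1−fₕ)sₕ²/nₕ with Wₕ = Nₕ/36155:
  North: (14485/36155)²·(1−1944/14485)·144000000/1944 = 10293.905
  West: (7298/36155)²·(1−1431/7298)·8790000/1431 = 201.20208
  Central: (8948/36155)²·(1−2176/8948)·5613000/2176 = 119.57554
  East: (5424/36155)²·(1−738/5424)·192100000/738 = 5061.2319
  → Var(ȳ_str) = 15675.915.
Var(ȳ_srs) = (1 − 6289/36155)·95550000/6289 = 12550.406.
deff = 15675.915 / 12550.406 = 1.2490.

1.2490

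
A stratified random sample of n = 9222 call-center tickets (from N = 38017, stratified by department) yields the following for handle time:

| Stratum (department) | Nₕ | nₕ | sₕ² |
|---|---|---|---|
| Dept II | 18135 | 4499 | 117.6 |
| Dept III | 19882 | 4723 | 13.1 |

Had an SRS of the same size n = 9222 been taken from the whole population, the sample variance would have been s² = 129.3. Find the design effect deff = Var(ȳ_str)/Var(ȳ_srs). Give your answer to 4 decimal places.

Var(ȳ_str) = Σ Wₕ²(1−fₕ)sₕ²/nₕ with Wₕ = Nₕ/38017:
  Dept II: (18135/38017)²·(1−4499/18135)·117.6/4499 = 0.0044723954
  Dept III: (19882/38017)²·(1−4723/19882)·13.1/4723 = 5.784 × 10^-4
  → Var(ȳ_str) = 0.0050507954.
Var(ȳ_srs) = (1 − 9222/38017)·129.3/9222 = 0.01061971.
deff = 0.0050507954 / 0.01061971 = 0.4756.

0.4756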